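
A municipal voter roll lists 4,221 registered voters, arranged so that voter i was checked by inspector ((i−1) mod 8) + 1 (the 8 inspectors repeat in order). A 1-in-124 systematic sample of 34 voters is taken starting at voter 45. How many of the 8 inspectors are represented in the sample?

2

Consecutive selections differ by k = 124, so their inspector numbers differ by 124 mod 8 = 4.
gcd(124, 8) = 4, so the sample visits 8/4 = 2 distinct residues mod 8.
Start 45 is inspector 5; the inspectors hit are 1, 5.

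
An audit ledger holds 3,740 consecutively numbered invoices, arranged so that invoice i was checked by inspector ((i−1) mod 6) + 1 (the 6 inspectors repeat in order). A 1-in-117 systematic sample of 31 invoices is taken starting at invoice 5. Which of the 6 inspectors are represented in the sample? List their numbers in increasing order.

2, 5

Consecutive selections differ by k = 117, so their inspector numbers differ by 117 mod 6 = 3.
gcd(117, 6) = 3, so the sample visits 6/3 = 2 distinct residues mod 6.
Start 5 is inspector 5; the inspectors hit are 2, 5.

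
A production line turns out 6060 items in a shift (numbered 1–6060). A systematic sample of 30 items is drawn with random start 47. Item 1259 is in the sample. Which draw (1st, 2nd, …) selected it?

k = 6060/30 = 202
position = (1259 − 47)/202 + 1 = 1212/202 + 1 = 6 + 1 = 7

7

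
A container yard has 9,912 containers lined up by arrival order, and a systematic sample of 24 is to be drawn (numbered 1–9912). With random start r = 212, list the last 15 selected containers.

k = N/n = 9912/24 = 413
10th selection = 212 + 9×413 = 3929
11th: 3929 + 413 = 4342
12th: 4342 + 413 = 4755
13th: 4755 + 413 = 5168
14th: 5168 + 413 = 5581
15th: 5581 + 413 = 5994
16th: 5994 + 413 = 6407
17th: 6407 + 413 = 6820
18th: 6820 + 413 = 7233
19th: 7233 + 413 = 7646
20th: 7646 + 413 = 8059
21st: 8059 + 413 = 8472
22nd: 8472 + 413 = 8885
23rd: 8885 + 413 = 9298
24th: 9298 + 413 = 9711

3929, 4342, 4755, 5168, 5581, 5994, 6407, 6820, 7233, 7646, 8059, 8472, 8885, 9298, 9711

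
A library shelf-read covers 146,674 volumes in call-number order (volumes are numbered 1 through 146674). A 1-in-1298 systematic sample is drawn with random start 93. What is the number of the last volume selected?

145469

k = 1298
113th selection = r + (113−1)·k = 93 + 112×1298 = 93 + 145376 = 145469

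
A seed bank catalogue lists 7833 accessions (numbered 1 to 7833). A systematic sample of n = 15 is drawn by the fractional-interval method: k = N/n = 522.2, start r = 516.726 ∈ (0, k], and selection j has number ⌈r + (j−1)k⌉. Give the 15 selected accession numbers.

j=1: r + 0k = 516.726 → ⌈·⌉ = 517
j=2: r + 1k = 1038.926 → ⌈·⌉ = 1039
j=3: r + 2k = 1561.126 → ⌈·⌉ = 1562
j=4: r + 3k = 2083.326 → ⌈·⌉ = 2084
j=5: r + 4k = 2605.526 → ⌈·⌉ = 2606
j=6: r + 5k = 3127.726 → ⌈·⌉ = 3128
j=7: r + 6k = 3649.926 → ⌈·⌉ = 3650
j=8: r + 7k = 4172.126 → ⌈·⌉ = 4173
j=9: r + 8k = 4694.326 → ⌈·⌉ = 4695
j=10: r + 9k = 5216.526 → ⌈·⌉ = 5217
j=11: r + 10k = 5738.726 → ⌈·⌉ = 5739
j=12: r + 11k = 6260.926 → ⌈·⌉ = 6261
j=13: r + 12k = 6783.126 → ⌈·⌉ = 6784
j=14: r + 13k = 7305.326 → ⌈·⌉ = 7306
j=15: r + 14k = 7827.526 → ⌈·⌉ = 7828

517, 1039, 1562, 2084, 2606, 3128, 3650, 4173, 4695, 5217, 5739, 6261, 6784, 7306, 7828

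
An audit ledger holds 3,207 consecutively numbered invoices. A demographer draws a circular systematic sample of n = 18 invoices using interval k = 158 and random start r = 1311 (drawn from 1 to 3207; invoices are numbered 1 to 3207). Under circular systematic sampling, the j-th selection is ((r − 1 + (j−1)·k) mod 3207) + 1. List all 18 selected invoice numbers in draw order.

Selection 1: 1311
Selection 2: 1311 + 158 = 1469
Selection 3: 1469 + 158 = 1627
Selection 4: 1627 + 158 = 1785
Selection 5: 1785 + 158 = 1943
Selection 6: 1943 + 158 = 2101
Selection 7: 2101 + 158 = 2259
Selection 8: 2259 + 158 = 2417
Selection 9: 2417 + 158 = 2575
Selection 10: 2575 + 158 = 2733
Selection 11: 2733 + 158 = 2891
Selection 12: 2891 + 158 = 3049
Selection 13: 3049 + 158 = 3207
Selection 14: 3207 + 158 = 3365 → 3365 − 3207 = 158
Selection 15: 158 + 158 = 316
Selection 16: 316 + 158 = 474
Selection 17: 474 + 158 = 632
Selection 18: 632 + 158 = 790

1311, 1469, 1627, 1785, 1943, 2101, 2259, 2417, 2575, 2733, 2891, 3049, 3207, 158, 316, 474, 632, 790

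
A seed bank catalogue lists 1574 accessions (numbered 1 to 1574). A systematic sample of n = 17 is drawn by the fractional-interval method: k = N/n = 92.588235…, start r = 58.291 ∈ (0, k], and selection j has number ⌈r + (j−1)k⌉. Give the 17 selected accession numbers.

j=1: r + 0k = 58.291 → ⌈·⌉ = 59
j=2: r + 1k = 150.879235… → ⌈·⌉ = 151
j=3: r + 2k = 243.467470… → ⌈·⌉ = 244
j=4: r + 3k = 336.055705… → ⌈·⌉ = 337
j=5: r + 4k = 428.643941… → ⌈·⌉ = 429
j=6: r + 5k = 521.232176… → ⌈·⌉ = 522
j=7: r + 6k = 613.820411… → ⌈·⌉ = 614
j=8: r + 7k = 706.408647… → ⌈·⌉ = 707
j=9: r + 8k = 798.996882… → ⌈·⌉ = 799
j=10: r + 9k = 891.585117… → ⌈·⌉ = 892
j=11: r + 10k = 984.173352… → ⌈·⌉ = 985
j=12: r + 11k = 1076.761588… → ⌈·⌉ = 1077
j=13: r + 12k = 1169.349823… → ⌈·⌉ = 1170
j=14: r + 13k = 1261.938058… → ⌈·⌉ = 1262
j=15: r + 14k = 1354.526294… → ⌈·⌉ = 1355
j=16: r + 15k = 1447.114529… → ⌈·⌉ = 1448
j=17: r + 16k = 1539.702764… → ⌈·⌉ = 1540

59, 151, 244, 337, 429, 522, 614, 707, 799, 892, 985, 1077, 1170, 1262, 1355, 1448, 1540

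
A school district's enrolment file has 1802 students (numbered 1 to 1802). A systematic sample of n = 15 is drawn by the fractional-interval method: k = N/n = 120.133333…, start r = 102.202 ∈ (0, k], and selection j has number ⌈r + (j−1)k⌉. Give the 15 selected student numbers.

103, 223, 343, 463, 583, 703, 824, 944, 1064, 1184, 1304, 1424, 1544, 1664, 1785

j=1: r + 0k = 102.202 → ⌈·⌉ = 103
j=2: r + 1k = 222.335333… → ⌈·⌉ = 223
j=3: r + 2k = 342.468666… → ⌈·⌉ = 343
j=4: r + 3k = 462.602 → ⌈·⌉ = 463
j=5: r + 4k = 582.735333… → ⌈·⌉ = 583
j=6: r + 5k = 702.868666… → ⌈·⌉ = 703
j=7: r + 6k = 823.002 → ⌈·⌉ = 824
j=8: r + 7k = 943.135333… → ⌈·⌉ = 944
j=9: r + 8k = 1063.268666… → ⌈·⌉ = 1064
j=10: r + 9k = 1183.402 → ⌈·⌉ = 1184
j=11: r + 10k = 1303.535333… → ⌈·⌉ = 1304
j=12: r + 11k = 1423.668666… → ⌈·⌉ = 1424
j=13: r + 12k = 1543.802 → ⌈·⌉ = 1544
j=14: r + 13k = 1663.935333… → ⌈·⌉ = 1664
j=15: r + 14k = 1784.068666… → ⌈·⌉ = 1785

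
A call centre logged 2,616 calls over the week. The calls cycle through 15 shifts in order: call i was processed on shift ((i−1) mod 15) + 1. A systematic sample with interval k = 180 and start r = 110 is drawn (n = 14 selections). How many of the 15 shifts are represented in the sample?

1

Consecutive selections differ by k = 180, so their shift numbers differ by 180 mod 15 = 0.
gcd(180, 15) = 15, so the sample visits 15/15 = 1 distinct residues mod 15.
Start 110 is shift 5; the shifts hit are 5.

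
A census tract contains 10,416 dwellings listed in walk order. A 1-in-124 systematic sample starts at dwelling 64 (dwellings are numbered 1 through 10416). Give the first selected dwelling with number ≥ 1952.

k = 124
Steps past start: ⌈(1952 − 64)/124⌉ = ⌈1888/124⌉ = 16
Selected dwelling: 64 + 16×124 = 2048

2048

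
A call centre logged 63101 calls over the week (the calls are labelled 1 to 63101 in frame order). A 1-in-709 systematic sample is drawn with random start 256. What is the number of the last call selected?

k = 709
89th selection = r + (89−1)·k = 256 + 88×709 = 256 + 62392 = 62648

62648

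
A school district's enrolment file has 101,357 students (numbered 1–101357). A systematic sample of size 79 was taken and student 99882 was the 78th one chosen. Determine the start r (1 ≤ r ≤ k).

1091

k = 101357/79 = 1283
r = 99882 − (78−1)×1283 = 99882 − 98791 = 1091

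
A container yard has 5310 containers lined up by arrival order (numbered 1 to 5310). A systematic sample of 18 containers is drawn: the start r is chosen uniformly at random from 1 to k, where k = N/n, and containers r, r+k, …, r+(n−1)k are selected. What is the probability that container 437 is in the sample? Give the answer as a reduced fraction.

1/295

k = 5310/18 = 295.
Container 437 is selected iff r ≡ 437 (mod 295); exactly one such r in {1,…,295}.
Inclusion probability = 1/295.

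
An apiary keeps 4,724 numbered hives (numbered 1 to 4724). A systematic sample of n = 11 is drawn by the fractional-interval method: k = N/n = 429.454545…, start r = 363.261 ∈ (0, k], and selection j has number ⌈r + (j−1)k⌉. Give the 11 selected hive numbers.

364, 793, 1223, 1652, 2082, 2511, 2940, 3370, 3799, 4229, 4658

j=1: r + 0k = 363.261 → ⌈·⌉ = 364
j=2: r + 1k = 792.715545… → ⌈·⌉ = 793
j=3: r + 2k = 1222.170090… → ⌈·⌉ = 1223
j=4: r + 3k = 1651.624636… → ⌈·⌉ = 1652
j=5: r + 4k = 2081.079181… → ⌈·⌉ = 2082
j=6: r + 5k = 2510.533727… → ⌈·⌉ = 2511
j=7: r + 6k = 2939.988272… → ⌈·⌉ = 2940
j=8: r + 7k = 3369.442818… → ⌈·⌉ = 3370
j=9: r + 8k = 3798.897363… → ⌈·⌉ = 3799
j=10: r + 9k = 4228.351909… → ⌈·⌉ = 4229
j=11: r + 10k = 4657.806454… → ⌈·⌉ = 4658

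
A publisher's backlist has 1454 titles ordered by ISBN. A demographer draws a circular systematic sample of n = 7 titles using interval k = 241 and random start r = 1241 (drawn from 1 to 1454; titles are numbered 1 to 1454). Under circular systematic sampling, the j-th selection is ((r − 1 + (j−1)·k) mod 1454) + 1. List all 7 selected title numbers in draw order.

Selection 1: 1241
Selection 2: 1241 + 241 = 1482 → 1482 − 1454 = 28
Selection 3: 28 + 241 = 269
Selection 4: 269 + 241 = 510
Selection 5: 510 + 241 = 751
Selection 6: 751 + 241 = 992
Selection 7: 992 + 241 = 1233

1241, 28, 269, 510, 751, 992, 1233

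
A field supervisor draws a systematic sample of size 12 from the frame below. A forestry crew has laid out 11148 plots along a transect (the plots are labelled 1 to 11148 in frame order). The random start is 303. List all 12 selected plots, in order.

303, 1232, 2161, 3090, 4019, 4948, 5877, 6806, 7735, 8664, 9593, 10522

k = N/n = 11148/12 = 929
plot 1: 303
plot 2: 303 + 929 = 1232
plot 3: 1232 + 929 = 2161
plot 4: 2161 + 929 = 3090
plot 5: 3090 + 929 = 4019
plot 6: 4019 + 929 = 4948
plot 7: 4948 + 929 = 5877
plot 8: 5877 + 929 = 6806
plot 9: 6806 + 929 = 7735
plot 10: 7735 + 929 = 8664
plot 11: 8664 + 929 = 9593
plot 12: 9593 + 929 = 10522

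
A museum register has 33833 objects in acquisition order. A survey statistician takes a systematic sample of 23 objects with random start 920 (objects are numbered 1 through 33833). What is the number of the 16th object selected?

k = 33833/23 = 1471
16th selection = r + (16−1)·k = 920 + 15×1471 = 920 + 22065 = 22985

22985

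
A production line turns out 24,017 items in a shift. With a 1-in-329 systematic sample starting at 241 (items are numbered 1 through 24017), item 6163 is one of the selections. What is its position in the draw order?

19

k = 329
position = (6163 − 241)/329 + 1 = 5922/329 + 1 = 18 + 1 = 19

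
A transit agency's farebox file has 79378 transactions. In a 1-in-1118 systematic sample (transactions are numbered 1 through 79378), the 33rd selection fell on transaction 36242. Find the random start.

466

k = 1118
r = 36242 − (33−1)×1118 = 36242 − 35776 = 466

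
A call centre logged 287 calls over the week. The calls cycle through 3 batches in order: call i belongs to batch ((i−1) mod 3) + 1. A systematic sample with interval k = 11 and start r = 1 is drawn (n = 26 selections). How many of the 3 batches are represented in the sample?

Consecutive selections differ by k = 11, so their batch numbers differ by 11 mod 3 = 2.
gcd(11, 3) = 1, so the sample visits 3/1 = 3 distinct residues mod 3.
Start 1 is batch 1; the batches hit are 1, 2, 3.

3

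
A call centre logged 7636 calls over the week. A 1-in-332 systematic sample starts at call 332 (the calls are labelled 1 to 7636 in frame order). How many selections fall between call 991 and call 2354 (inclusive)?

5

k = 332
First selection ≥ 991: 332 + ⌈(991−332)/332⌉·332 = 332 + 2×332 = 996
Last selection ≤ 2354: 332 + ⌊(2354−332)/332⌋·332 = 332 + 6×332 = 2324
Count = 6 − 2 + 1 = 5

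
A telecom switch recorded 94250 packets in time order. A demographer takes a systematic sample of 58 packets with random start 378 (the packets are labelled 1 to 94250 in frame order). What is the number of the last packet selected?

93003

k = 94250/58 = 1625
58th selection = r + (58−1)·k = 378 + 57×1625 = 378 + 92625 = 93003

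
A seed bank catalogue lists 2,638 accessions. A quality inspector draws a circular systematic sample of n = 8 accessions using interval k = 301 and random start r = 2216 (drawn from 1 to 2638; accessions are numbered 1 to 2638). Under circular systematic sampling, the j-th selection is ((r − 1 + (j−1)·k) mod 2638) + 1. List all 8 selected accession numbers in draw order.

2216, 2517, 180, 481, 782, 1083, 1384, 1685

Selection 1: 2216
Selection 2: 2216 + 301 = 2517
Selection 3: 2517 + 301 = 2818 → 2818 − 2638 = 180
Selection 4: 180 + 301 = 481
Selection 5: 481 + 301 = 782
Selection 6: 782 + 301 = 1083
Selection 7: 1083 + 301 = 1384
Selection 8: 1384 + 301 = 1685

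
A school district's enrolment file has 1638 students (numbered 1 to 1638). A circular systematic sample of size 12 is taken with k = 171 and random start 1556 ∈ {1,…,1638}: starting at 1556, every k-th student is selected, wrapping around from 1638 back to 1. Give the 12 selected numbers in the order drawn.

1556, 89, 260, 431, 602, 773, 944, 1115, 1286, 1457, 1628, 161

Selection 1: 1556
Selection 2: 1556 + 171 = 1727 → 1727 − 1638 = 89
Selection 3: 89 + 171 = 260
Selection 4: 260 + 171 = 431
Selection 5: 431 + 171 = 602
Selection 6: 602 + 171 = 773
Selection 7: 773 + 171 = 944
Selection 8: 944 + 171 = 1115
Selection 9: 1115 + 171 = 1286
Selection 10: 1286 + 171 = 1457
Selection 11: 1457 + 171 = 1628
Selection 12: 1628 + 171 = 1799 → 1799 − 1638 = 161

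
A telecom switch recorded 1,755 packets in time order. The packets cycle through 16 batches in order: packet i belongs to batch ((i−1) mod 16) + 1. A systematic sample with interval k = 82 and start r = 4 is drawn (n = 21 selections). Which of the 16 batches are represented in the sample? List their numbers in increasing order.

2, 4, 6, 8, 10, 12, 14, 16

Consecutive selections differ by k = 82, so their batch numbers differ by 82 mod 16 = 2.
gcd(82, 16) = 2, so the sample visits 16/2 = 8 distinct residues mod 16.
Start 4 is batch 4; the batches hit are 2, 4, 6, 8, 10, 12, 14, 16.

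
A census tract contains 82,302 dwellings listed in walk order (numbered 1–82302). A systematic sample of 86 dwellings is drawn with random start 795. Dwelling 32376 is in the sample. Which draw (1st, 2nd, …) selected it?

34

k = 82302/86 = 957
position = (32376 − 795)/957 + 1 = 31581/957 + 1 = 33 + 1 = 34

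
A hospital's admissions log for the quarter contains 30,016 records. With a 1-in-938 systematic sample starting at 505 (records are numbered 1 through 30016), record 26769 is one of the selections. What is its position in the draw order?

k = 938
position = (26769 − 505)/938 + 1 = 26264/938 + 1 = 28 + 1 = 29

29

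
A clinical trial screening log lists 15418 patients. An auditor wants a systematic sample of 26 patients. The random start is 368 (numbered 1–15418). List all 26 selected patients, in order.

k = N/n = 15418/26 = 593
patient 1: 368
patient 2: 368 + 593 = 961
patient 3: 961 + 593 = 1554
patient 4: 1554 + 593 = 2147
patient 5: 2147 + 593 = 2740
patient 6: 2740 + 593 = 3333
patient 7: 3333 + 593 = 3926
patient 8: 3926 + 593 = 4519
patient 9: 4519 + 593 = 5112
patient 10: 5112 + 593 = 5705
patient 11: 5705 + 593 = 6298
patient 12: 6298 + 593 = 6891
patient 13: 6891 + 593 = 7484
patient 14: 7484 + 593 = 8077
patient 15: 8077 + 593 = 8670
patient 16: 8670 + 593 = 9263
patient 17: 9263 + 593 = 9856
patient 18: 9856 + 593 = 10449
patient 19: 10449 + 593 = 11042
patient 20: 11042 + 593 = 11635
patient 21: 11635 + 593 = 12228
patient 22: 12228 + 593 = 12821
patient 23: 12821 + 593 = 13414
patient 24: 13414 + 593 = 14007
patient 25: 14007 + 593 = 14600
patient 26: 14600 + 593 = 15193

368, 961, 1554, 2147, 2740, 3333, 3926, 4519, 5112, 5705, 6298, 6891, 7484, 8077, 8670, 9263, 9856, 10449, 11042, 11635, 12228, 12821, 13414, 14007, 14600, 15193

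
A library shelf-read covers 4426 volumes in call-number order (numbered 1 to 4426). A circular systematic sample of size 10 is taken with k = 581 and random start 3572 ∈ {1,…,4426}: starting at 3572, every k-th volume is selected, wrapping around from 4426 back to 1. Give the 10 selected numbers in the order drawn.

3572, 4153, 308, 889, 1470, 2051, 2632, 3213, 3794, 4375

Selection 1: 3572
Selection 2: 3572 + 581 = 4153
Selection 3: 4153 + 581 = 4734 → 4734 − 4426 = 308
Selection 4: 308 + 581 = 889
Selection 5: 889 + 581 = 1470
Selection 6: 1470 + 581 = 2051
Selection 7: 2051 + 581 = 2632
Selection 8: 2632 + 581 = 3213
Selection 9: 3213 + 581 = 3794
Selection 10: 3794 + 581 = 4375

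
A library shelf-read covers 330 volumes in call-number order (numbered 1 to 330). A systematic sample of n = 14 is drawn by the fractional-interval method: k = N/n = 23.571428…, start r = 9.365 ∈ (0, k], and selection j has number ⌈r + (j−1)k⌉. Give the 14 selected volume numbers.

j=1: r + 0k = 9.365 → ⌈·⌉ = 10
j=2: r + 1k = 32.936428… → ⌈·⌉ = 33
j=3: r + 2k = 56.507857… → ⌈·⌉ = 57
j=4: r + 3k = 80.079285… → ⌈·⌉ = 81
j=5: r + 4k = 103.650714… → ⌈·⌉ = 104
j=6: r + 5k = 127.222142… → ⌈·⌉ = 128
j=7: r + 6k = 150.793571… → ⌈·⌉ = 151
j=8: r + 7k = 174.365 → ⌈·⌉ = 175
j=9: r + 8k = 197.936428… → ⌈·⌉ = 198
j=10: r + 9k = 221.507857… → ⌈·⌉ = 222
j=11: r + 10k = 245.079285… → ⌈·⌉ = 246
j=12: r + 11k = 268.650714… → ⌈·⌉ = 269
j=13: r + 12k = 292.222142… → ⌈·⌉ = 293
j=14: r + 13k = 315.793571… → ⌈·⌉ = 316

10, 33, 57, 81, 104, 128, 151, 175, 198, 222, 246, 269, 293, 316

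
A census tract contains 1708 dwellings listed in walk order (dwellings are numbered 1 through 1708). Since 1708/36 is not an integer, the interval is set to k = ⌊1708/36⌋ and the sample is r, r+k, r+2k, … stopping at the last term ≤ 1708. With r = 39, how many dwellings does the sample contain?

36

k = ⌊1708/36⌋ = 47
Achieved size = ⌊(1708 − 39)/47⌋ + 1 = ⌊1669/47⌋ + 1 = 35 + 1 = 36
(last selection: 39 + 35×47 = 1684 ≤ 1708; next would be 1731 > 1708)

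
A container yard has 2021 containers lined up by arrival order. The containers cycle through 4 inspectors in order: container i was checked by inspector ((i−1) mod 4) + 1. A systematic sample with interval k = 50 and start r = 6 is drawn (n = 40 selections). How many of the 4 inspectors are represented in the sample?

2

Consecutive selections differ by k = 50, so their inspector numbers differ by 50 mod 4 = 2.
gcd(50, 4) = 2, so the sample visits 4/2 = 2 distinct residues mod 4.
Start 6 is inspector 2; the inspectors hit are 2, 4.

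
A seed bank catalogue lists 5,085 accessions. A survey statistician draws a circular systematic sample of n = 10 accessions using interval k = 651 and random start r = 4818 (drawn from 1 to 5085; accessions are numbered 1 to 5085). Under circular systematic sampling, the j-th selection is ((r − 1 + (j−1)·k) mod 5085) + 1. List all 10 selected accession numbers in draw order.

Selection 1: 4818
Selection 2: 4818 + 651 = 5469 → 5469 − 5085 = 384
Selection 3: 384 + 651 = 1035
Selection 4: 1035 + 651 = 1686
Selection 5: 1686 + 651 = 2337
Selection 6: 2337 + 651 = 2988
Selection 7: 2988 + 651 = 3639
Selection 8: 3639 + 651 = 4290
Selection 9: 4290 + 651 = 4941
Selection 10: 4941 + 651 = 5592 → 5592 − 5085 = 507

4818, 384, 1035, 1686, 2337, 2988, 3639, 4290, 4941, 507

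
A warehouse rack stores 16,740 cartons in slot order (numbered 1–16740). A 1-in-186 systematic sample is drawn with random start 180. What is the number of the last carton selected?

k = 186
90th selection = r + (90−1)·k = 180 + 89×186 = 180 + 16554 = 16734

16734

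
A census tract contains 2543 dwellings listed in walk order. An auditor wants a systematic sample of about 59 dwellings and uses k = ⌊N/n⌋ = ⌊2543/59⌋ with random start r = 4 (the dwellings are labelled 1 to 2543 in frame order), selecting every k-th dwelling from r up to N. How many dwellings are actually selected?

60

k = ⌊2543/59⌋ = 43
Achieved size = ⌊(2543 − 4)/43⌋ + 1 = ⌊2539/43⌋ + 1 = 59 + 1 = 60
(last selection: 4 + 59×43 = 2541 ≤ 2543; next would be 2584 > 2543)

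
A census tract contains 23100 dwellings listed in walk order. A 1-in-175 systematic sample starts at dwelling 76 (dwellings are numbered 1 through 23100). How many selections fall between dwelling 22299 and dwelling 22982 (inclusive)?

4

k = 175
First selection ≥ 22299: 76 + ⌈(22299−76)/175⌉·175 = 76 + 127×175 = 22301
Last selection ≤ 22982: 76 + ⌊(22982−76)/175⌋·175 = 76 + 130×175 = 22826
Count = 130 − 127 + 1 = 4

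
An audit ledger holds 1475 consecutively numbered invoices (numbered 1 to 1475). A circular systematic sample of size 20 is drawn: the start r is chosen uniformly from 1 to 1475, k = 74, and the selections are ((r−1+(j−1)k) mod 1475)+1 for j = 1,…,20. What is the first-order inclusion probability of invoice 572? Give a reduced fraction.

For each position j, as r ranges over 1…1475 the j-th selection hits every invoice exactly once, so invoice 572 is selected for exactly 20 of the 1475 starts.
Inclusion probability = 20/1475 = 4/295.

4/295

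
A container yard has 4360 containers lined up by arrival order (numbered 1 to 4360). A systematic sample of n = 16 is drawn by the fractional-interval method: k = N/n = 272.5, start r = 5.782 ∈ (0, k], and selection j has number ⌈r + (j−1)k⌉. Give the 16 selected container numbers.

6, 279, 551, 824, 1096, 1369, 1641, 1914, 2186, 2459, 2731, 3004, 3276, 3549, 3821, 4094

j=1: r + 0k = 5.782 → ⌈·⌉ = 6
j=2: r + 1k = 278.282 → ⌈·⌉ = 279
j=3: r + 2k = 550.782 → ⌈·⌉ = 551
j=4: r + 3k = 823.282 → ⌈·⌉ = 824
j=5: r + 4k = 1095.782 → ⌈·⌉ = 1096
j=6: r + 5k = 1368.282 → ⌈·⌉ = 1369
j=7: r + 6k = 1640.782 → ⌈·⌉ = 1641
j=8: r + 7k = 1913.282 → ⌈·⌉ = 1914
j=9: r + 8k = 2185.782 → ⌈·⌉ = 2186
j=10: r + 9k = 2458.282 → ⌈·⌉ = 2459
j=11: r + 10k = 2730.782 → ⌈·⌉ = 2731
j=12: r + 11k = 3003.282 → ⌈·⌉ = 3004
j=13: r + 12k = 3275.782 → ⌈·⌉ = 3276
j=14: r + 13k = 3548.282 → ⌈·⌉ = 3549
j=15: r + 14k = 3820.782 → ⌈·⌉ = 3821
j=16: r + 15k = 4093.282 → ⌈·⌉ = 4094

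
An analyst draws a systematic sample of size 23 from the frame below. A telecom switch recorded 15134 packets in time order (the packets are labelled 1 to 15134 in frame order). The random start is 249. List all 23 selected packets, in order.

k = N/n = 15134/23 = 658
packet 1: 249
packet 2: 249 + 658 = 907
packet 3: 907 + 658 = 1565
packet 4: 1565 + 658 = 2223
packet 5: 2223 + 658 = 2881
packet 6: 2881 + 658 = 3539
packet 7: 3539 + 658 = 4197
packet 8: 4197 + 658 = 4855
packet 9: 4855 + 658 = 5513
packet 10: 5513 + 658 = 6171
packet 11: 6171 + 658 = 6829
packet 12: 6829 + 658 = 7487
packet 13: 7487 + 658 = 8145
packet 14: 8145 + 658 = 8803
packet 15: 8803 + 658 = 9461
packet 16: 9461 + 658 = 10119
packet 17: 10119 + 658 = 10777
packet 18: 10777 + 658 = 11435
packet 19: 11435 + 658 = 12093
packet 20: 12093 + 658 = 12751
packet 21: 12751 + 658 = 13409
packet 22: 13409 + 658 = 14067
packet 23: 14067 + 658 = 14725

249, 907, 1565, 2223, 2881, 3539, 4197, 4855, 5513, 6171, 6829, 7487, 8145, 8803, 9461, 10119, 10777, 11435, 12093, 12751, 13409, 14067, 14725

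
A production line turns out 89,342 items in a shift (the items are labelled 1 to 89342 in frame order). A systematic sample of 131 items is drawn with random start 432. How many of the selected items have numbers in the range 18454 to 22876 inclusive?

6

k = 89342/131 = 682
First selection ≥ 18454: 432 + ⌈(18454−432)/682⌉·682 = 432 + 27×682 = 18846
Last selection ≤ 22876: 432 + ⌊(22876−432)/682⌋·682 = 432 + 32×682 = 22256
Count = 32 − 27 + 1 = 6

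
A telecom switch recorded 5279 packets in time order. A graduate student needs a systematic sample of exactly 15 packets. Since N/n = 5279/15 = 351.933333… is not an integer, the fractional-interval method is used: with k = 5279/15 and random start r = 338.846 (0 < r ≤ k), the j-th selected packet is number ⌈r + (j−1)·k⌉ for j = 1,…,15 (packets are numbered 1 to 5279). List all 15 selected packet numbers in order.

339, 691, 1043, 1395, 1747, 2099, 2451, 2803, 3155, 3507, 3859, 4211, 4563, 4914, 5266

j=1: r + 0k = 338.846 → ⌈·⌉ = 339
j=2: r + 1k = 690.779333… → ⌈·⌉ = 691
j=3: r + 2k = 1042.712666… → ⌈·⌉ = 1043
j=4: r + 3k = 1394.646 → ⌈·⌉ = 1395
j=5: r + 4k = 1746.579333… → ⌈·⌉ = 1747
j=6: r + 5k = 2098.512666… → ⌈·⌉ = 2099
j=7: r + 6k = 2450.446 → ⌈·⌉ = 2451
j=8: r + 7k = 2802.379333… → ⌈·⌉ = 2803
j=9: r + 8k = 3154.312666… → ⌈·⌉ = 3155
j=10: r + 9k = 3506.246 → ⌈·⌉ = 3507
j=11: r + 10k = 3858.179333… → ⌈·⌉ = 3859
j=12: r + 11k = 4210.112666… → ⌈·⌉ = 4211
j=13: r + 12k = 4562.046 → ⌈·⌉ = 4563
j=14: r + 13k = 4913.979333… → ⌈·⌉ = 4914
j=15: r + 14k = 5265.912666… → ⌈·⌉ = 5266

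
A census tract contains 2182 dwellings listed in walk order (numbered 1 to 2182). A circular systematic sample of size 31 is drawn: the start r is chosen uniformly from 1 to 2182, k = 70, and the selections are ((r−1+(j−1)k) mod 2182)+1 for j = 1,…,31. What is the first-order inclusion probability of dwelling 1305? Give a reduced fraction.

For each position j, as r ranges over 1…2182 the j-th selection hits every dwelling exactly once, so dwelling 1305 is selected for exactly 31 of the 2182 starts.
Inclusion probability = 31/2182.

31/2182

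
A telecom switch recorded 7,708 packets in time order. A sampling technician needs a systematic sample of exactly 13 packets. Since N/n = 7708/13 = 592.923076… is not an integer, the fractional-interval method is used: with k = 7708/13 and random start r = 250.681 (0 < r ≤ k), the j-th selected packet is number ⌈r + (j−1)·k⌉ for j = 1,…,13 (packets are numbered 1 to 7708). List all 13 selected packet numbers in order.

j=1: r + 0k = 250.681 → ⌈·⌉ = 251
j=2: r + 1k = 843.604076… → ⌈·⌉ = 844
j=3: r + 2k = 1436.527153… → ⌈·⌉ = 1437
j=4: r + 3k = 2029.450230… → ⌈·⌉ = 2030
j=5: r + 4k = 2622.373307… → ⌈·⌉ = 2623
j=6: r + 5k = 3215.296384… → ⌈·⌉ = 3216
j=7: r + 6k = 3808.219461… → ⌈·⌉ = 3809
j=8: r + 7k = 4401.142538… → ⌈·⌉ = 4402
j=9: r + 8k = 4994.065615… → ⌈·⌉ = 4995
j=10: r + 9k = 5586.988692… → ⌈·⌉ = 5587
j=11: r + 10k = 6179.911769… → ⌈·⌉ = 6180
j=12: r + 11k = 6772.834846… → ⌈·⌉ = 6773
j=13: r + 12k = 7365.757923… → ⌈·⌉ = 7366

251, 844, 1437, 2030, 2623, 3216, 3809, 4402, 4995, 5587, 6180, 6773, 7366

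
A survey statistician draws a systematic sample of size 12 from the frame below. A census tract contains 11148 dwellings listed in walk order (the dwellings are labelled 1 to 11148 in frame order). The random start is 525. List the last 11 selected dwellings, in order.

k = N/n = 11148/12 = 929
2nd selection = 525 + 1×929 = 1454
3rd: 1454 + 929 = 2383
4th: 2383 + 929 = 3312
5th: 3312 + 929 = 4241
6th: 4241 + 929 = 5170
7th: 5170 + 929 = 6099
8th: 6099 + 929 = 7028
9th: 7028 + 929 = 7957
10th: 7957 + 929 = 8886
11th: 8886 + 929 = 9815
12th: 9815 + 929 = 10744

1454, 2383, 3312, 4241, 5170, 6099, 7028, 7957, 8886, 9815, 10744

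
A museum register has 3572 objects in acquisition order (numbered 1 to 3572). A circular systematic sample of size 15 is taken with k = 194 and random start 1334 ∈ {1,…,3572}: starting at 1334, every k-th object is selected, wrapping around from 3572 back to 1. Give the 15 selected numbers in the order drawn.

1334, 1528, 1722, 1916, 2110, 2304, 2498, 2692, 2886, 3080, 3274, 3468, 90, 284, 478

Selection 1: 1334
Selection 2: 1334 + 194 = 1528
Selection 3: 1528 + 194 = 1722
Selection 4: 1722 + 194 = 1916
Selection 5: 1916 + 194 = 2110
Selection 6: 2110 + 194 = 2304
Selection 7: 2304 + 194 = 2498
Selection 8: 2498 + 194 = 2692
Selection 9: 2692 + 194 = 2886
Selection 10: 2886 + 194 = 3080
Selection 11: 3080 + 194 = 3274
Selection 12: 3274 + 194 = 3468
Selection 13: 3468 + 194 = 3662 → 3662 − 3572 = 90
Selection 14: 90 + 194 = 284
Selection 15: 284 + 194 = 478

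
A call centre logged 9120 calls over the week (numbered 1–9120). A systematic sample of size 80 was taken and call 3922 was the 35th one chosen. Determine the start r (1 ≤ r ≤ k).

46

k = 9120/80 = 114
r = 3922 − (35−1)×114 = 3922 − 3876 = 46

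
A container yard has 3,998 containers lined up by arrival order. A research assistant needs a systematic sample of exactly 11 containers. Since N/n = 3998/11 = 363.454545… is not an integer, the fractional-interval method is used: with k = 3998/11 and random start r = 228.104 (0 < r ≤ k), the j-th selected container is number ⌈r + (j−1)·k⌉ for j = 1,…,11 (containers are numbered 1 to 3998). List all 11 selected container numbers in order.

j=1: r + 0k = 228.104 → ⌈·⌉ = 229
j=2: r + 1k = 591.558545… → ⌈·⌉ = 592
j=3: r + 2k = 955.013090… → ⌈·⌉ = 956
j=4: r + 3k = 1318.467636… → ⌈·⌉ = 1319
j=5: r + 4k = 1681.922181… → ⌈·⌉ = 1682
j=6: r + 5k = 2045.376727… → ⌈·⌉ = 2046
j=7: r + 6k = 2408.831272… → ⌈·⌉ = 2409
j=8: r + 7k = 2772.285818… → ⌈·⌉ = 2773
j=9: r + 8k = 3135.740363… → ⌈·⌉ = 3136
j=10: r + 9k = 3499.194909… → ⌈·⌉ = 3500
j=11: r + 10k = 3862.649454… → ⌈·⌉ = 3863

229, 592, 956, 1319, 1682, 2046, 2409, 2773, 3136, 3500, 3863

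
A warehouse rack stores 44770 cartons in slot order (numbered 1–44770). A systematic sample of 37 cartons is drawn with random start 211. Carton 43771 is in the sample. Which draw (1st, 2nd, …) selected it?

k = 44770/37 = 1210
position = (43771 − 211)/1210 + 1 = 43560/1210 + 1 = 36 + 1 = 37

37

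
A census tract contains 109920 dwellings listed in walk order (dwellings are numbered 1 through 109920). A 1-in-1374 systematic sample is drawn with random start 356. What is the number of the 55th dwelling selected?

74552

k = 1374
55th selection = r + (55−1)·k = 356 + 54×1374 = 356 + 74196 = 74552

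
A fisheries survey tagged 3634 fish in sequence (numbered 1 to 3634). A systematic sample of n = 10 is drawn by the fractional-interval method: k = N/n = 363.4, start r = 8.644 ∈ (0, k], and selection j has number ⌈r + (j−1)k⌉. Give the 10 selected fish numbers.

j=1: r + 0k = 8.644 → ⌈·⌉ = 9
j=2: r + 1k = 372.044 → ⌈·⌉ = 373
j=3: r + 2k = 735.444 → ⌈·⌉ = 736
j=4: r + 3k = 1098.844 → ⌈·⌉ = 1099
j=5: r + 4k = 1462.244 → ⌈·⌉ = 1463
j=6: r + 5k = 1825.644 → ⌈·⌉ = 1826
j=7: r + 6k = 2189.044 → ⌈·⌉ = 2190
j=8: r + 7k = 2552.444 → ⌈·⌉ = 2553
j=9: r + 8k = 2915.844 → ⌈·⌉ = 2916
j=10: r + 9k = 3279.244 → ⌈·⌉ = 3280

9, 373, 736, 1099, 1463, 1826, 2190, 2553, 2916, 3280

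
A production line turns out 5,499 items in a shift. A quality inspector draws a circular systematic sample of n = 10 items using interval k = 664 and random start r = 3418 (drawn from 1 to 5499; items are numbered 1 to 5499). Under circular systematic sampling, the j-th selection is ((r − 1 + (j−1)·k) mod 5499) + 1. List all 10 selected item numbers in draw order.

Selection 1: 3418
Selection 2: 3418 + 664 = 4082
Selection 3: 4082 + 664 = 4746
Selection 4: 4746 + 664 = 5410
Selection 5: 5410 + 664 = 6074 → 6074 − 5499 = 575
Selection 6: 575 + 664 = 1239
Selection 7: 1239 + 664 = 1903
Selection 8: 1903 + 664 = 2567
Selection 9: 2567 + 664 = 3231
Selection 10: 3231 + 664 = 3895

3418, 4082, 4746, 5410, 575, 1239, 1903, 2567, 3231, 3895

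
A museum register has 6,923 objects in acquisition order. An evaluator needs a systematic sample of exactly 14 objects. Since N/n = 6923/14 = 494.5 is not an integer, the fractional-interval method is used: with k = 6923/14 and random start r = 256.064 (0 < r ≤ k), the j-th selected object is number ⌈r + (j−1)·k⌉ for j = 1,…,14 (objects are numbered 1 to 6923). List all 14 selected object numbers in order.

257, 751, 1246, 1740, 2235, 2729, 3224, 3718, 4213, 4707, 5202, 5696, 6191, 6685

j=1: r + 0k = 256.064 → ⌈·⌉ = 257
j=2: r + 1k = 750.564 → ⌈·⌉ = 751
j=3: r + 2k = 1245.064 → ⌈·⌉ = 1246
j=4: r + 3k = 1739.564 → ⌈·⌉ = 1740
j=5: r + 4k = 2234.064 → ⌈·⌉ = 2235
j=6: r + 5k = 2728.564 → ⌈·⌉ = 2729
j=7: r + 6k = 3223.064 → ⌈·⌉ = 3224
j=8: r + 7k = 3717.564 → ⌈·⌉ = 3718
j=9: r + 8k = 4212.064 → ⌈·⌉ = 4213
j=10: r + 9k = 4706.564 → ⌈·⌉ = 4707
j=11: r + 10k = 5201.064 → ⌈·⌉ = 5202
j=12: r + 11k = 5695.564 → ⌈·⌉ = 5696
j=13: r + 12k = 6190.064 → ⌈·⌉ = 6191
j=14: r + 13k = 6684.564 → ⌈·⌉ = 6685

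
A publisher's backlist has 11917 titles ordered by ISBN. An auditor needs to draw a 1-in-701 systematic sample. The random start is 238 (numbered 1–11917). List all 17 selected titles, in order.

238, 939, 1640, 2341, 3042, 3743, 4444, 5145, 5846, 6547, 7248, 7949, 8650, 9351, 10052, 10753, 11454

title 1: 238
title 2: 238 + 701 = 939
title 3: 939 + 701 = 1640
title 4: 1640 + 701 = 2341
title 5: 2341 + 701 = 3042
title 6: 3042 + 701 = 3743
title 7: 3743 + 701 = 4444
title 8: 4444 + 701 = 5145
title 9: 5145 + 701 = 5846
title 10: 5846 + 701 = 6547
title 11: 6547 + 701 = 7248
title 12: 7248 + 701 = 7949
title 13: 7949 + 701 = 8650
title 14: 8650 + 701 = 9351
title 15: 9351 + 701 = 10052
title 16: 10052 + 701 = 10753
title 17: 10753 + 701 = 11454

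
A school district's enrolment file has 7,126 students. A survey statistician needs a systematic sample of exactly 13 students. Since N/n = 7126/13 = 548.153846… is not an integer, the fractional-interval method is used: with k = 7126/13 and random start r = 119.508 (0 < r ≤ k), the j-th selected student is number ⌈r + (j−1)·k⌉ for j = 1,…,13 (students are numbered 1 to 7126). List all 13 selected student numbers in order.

120, 668, 1216, 1764, 2313, 2861, 3409, 3957, 4505, 5053, 5602, 6150, 6698

j=1: r + 0k = 119.508 → ⌈·⌉ = 120
j=2: r + 1k = 667.661846… → ⌈·⌉ = 668
j=3: r + 2k = 1215.815692… → ⌈·⌉ = 1216
j=4: r + 3k = 1763.969538… → ⌈·⌉ = 1764
j=5: r + 4k = 2312.123384… → ⌈·⌉ = 2313
j=6: r + 5k = 2860.277230… → ⌈·⌉ = 2861
j=7: r + 6k = 3408.431076… → ⌈·⌉ = 3409
j=8: r + 7k = 3956.584923… → ⌈·⌉ = 3957
j=9: r + 8k = 4504.738769… → ⌈·⌉ = 4505
j=10: r + 9k = 5052.892615… → ⌈·⌉ = 5053
j=11: r + 10k = 5601.046461… → ⌈·⌉ = 5602
j=12: r + 11k = 6149.200307… → ⌈·⌉ = 6150
j=13: r + 12k = 6697.354153… → ⌈·⌉ = 6698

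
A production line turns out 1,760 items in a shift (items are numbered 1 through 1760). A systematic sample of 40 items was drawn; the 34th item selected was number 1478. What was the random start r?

k = 1760/40 = 44
r = 1478 − (34−1)×44 = 1478 − 1452 = 26

26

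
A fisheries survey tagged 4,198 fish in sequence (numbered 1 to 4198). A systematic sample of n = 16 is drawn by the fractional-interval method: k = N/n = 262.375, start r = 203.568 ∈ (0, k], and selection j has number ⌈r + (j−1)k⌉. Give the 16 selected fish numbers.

j=1: r + 0k = 203.568 → ⌈·⌉ = 204
j=2: r + 1k = 465.943 → ⌈·⌉ = 466
j=3: r + 2k = 728.318 → ⌈·⌉ = 729
j=4: r + 3k = 990.693 → ⌈·⌉ = 991
j=5: r + 4k = 1253.068 → ⌈·⌉ = 1254
j=6: r + 5k = 1515.443 → ⌈·⌉ = 1516
j=7: r + 6k = 1777.818 → ⌈·⌉ = 1778
j=8: r + 7k = 2040.193 → ⌈·⌉ = 2041
j=9: r + 8k = 2302.568 → ⌈·⌉ = 2303
j=10: r + 9k = 2564.943 → ⌈·⌉ = 2565
j=11: r + 10k = 2827.318 → ⌈·⌉ = 2828
j=12: r + 11k = 3089.693 → ⌈·⌉ = 3090
j=13: r + 12k = 3352.068 → ⌈·⌉ = 3353
j=14: r + 13k = 3614.443 → ⌈·⌉ = 3615
j=15: r + 14k = 3876.818 → ⌈·⌉ = 3877
j=16: r + 15k = 4139.193 → ⌈·⌉ = 4140

204, 466, 729, 991, 1254, 1516, 1778, 2041, 2303, 2565, 2828, 3090, 3353, 3615, 3877, 4140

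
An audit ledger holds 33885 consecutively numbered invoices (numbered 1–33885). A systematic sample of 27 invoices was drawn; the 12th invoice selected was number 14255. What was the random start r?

k = 33885/27 = 1255
r = 14255 − (12−1)×1255 = 14255 − 13805 = 450

450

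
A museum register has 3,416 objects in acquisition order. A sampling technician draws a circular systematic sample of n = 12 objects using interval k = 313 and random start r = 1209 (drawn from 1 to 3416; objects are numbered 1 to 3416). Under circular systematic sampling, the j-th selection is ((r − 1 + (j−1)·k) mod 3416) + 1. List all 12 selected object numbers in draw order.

Selection 1: 1209
Selection 2: 1209 + 313 = 1522
Selection 3: 1522 + 313 = 1835
Selection 4: 1835 + 313 = 2148
Selection 5: 2148 + 313 = 2461
Selection 6: 2461 + 313 = 2774
Selection 7: 2774 + 313 = 3087
Selection 8: 3087 + 313 = 3400
Selection 9: 3400 + 313 = 3713 → 3713 − 3416 = 297
Selection 10: 297 + 313 = 610
Selection 11: 610 + 313 = 923
Selection 12: 923 + 313 = 1236

1209, 1522, 1835, 2148, 2461, 2774, 3087, 3400, 297, 610, 923, 1236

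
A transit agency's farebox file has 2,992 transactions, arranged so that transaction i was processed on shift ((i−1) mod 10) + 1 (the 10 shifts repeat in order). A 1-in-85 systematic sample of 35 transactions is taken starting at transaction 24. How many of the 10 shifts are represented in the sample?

Consecutive selections differ by k = 85, so their shift numbers differ by 85 mod 10 = 5.
gcd(85, 10) = 5, so the sample visits 10/5 = 2 distinct residues mod 10.
Start 24 is shift 4; the shifts hit are 4, 9.

2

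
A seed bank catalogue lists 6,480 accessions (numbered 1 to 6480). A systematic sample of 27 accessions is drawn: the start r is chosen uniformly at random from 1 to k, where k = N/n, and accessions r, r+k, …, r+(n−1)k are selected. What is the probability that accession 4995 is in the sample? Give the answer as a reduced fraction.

1/240

k = 6480/27 = 240.
Accession 4995 is selected iff r ≡ 4995 (mod 240); exactly one such r in {1,…,240}.
Inclusion probability = 1/240.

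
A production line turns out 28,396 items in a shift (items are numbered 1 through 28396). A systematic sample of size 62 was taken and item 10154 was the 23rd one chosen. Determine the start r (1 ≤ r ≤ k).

k = 28396/62 = 458
r = 10154 − (23−1)×458 = 10154 − 10076 = 78

78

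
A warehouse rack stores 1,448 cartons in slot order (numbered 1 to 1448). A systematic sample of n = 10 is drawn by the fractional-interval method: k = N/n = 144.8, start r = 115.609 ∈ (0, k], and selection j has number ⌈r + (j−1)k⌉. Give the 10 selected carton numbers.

j=1: r + 0k = 115.609 → ⌈·⌉ = 116
j=2: r + 1k = 260.409 → ⌈·⌉ = 261
j=3: r + 2k = 405.209 → ⌈·⌉ = 406
j=4: r + 3k = 550.009 → ⌈·⌉ = 551
j=5: r + 4k = 694.809 → ⌈·⌉ = 695
j=6: r + 5k = 839.609 → ⌈·⌉ = 840
j=7: r + 6k = 984.409 → ⌈·⌉ = 985
j=8: r + 7k = 1129.209 → ⌈·⌉ = 1130
j=9: r + 8k = 1274.009 → ⌈·⌉ = 1275
j=10: r + 9k = 1418.809 → ⌈·⌉ = 1419

116, 261, 406, 551, 695, 840, 985, 1130, 1275, 1419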